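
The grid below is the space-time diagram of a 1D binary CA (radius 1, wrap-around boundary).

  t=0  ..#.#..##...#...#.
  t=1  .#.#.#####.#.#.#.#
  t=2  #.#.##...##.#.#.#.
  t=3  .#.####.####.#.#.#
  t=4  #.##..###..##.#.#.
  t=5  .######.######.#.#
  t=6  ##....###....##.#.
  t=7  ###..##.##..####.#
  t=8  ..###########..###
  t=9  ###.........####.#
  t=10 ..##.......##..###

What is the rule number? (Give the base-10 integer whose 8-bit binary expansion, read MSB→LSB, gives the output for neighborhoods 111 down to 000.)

122

  ###|.  b7=0 t=1,i=6
  ##.|#  b6=1 t=0,i=8
  #.#|#  b5=1 t=0,i=3
  #..|#  b4=1 t=0,i=5
  .##|#  b3=1 t=0,i=7
  .#.|.  b2=0 t=0,i=2
  ..#|#  b1=1 t=0,i=1
  ...|.  b0=0 t=0,i=0
  bits 01111010 = 122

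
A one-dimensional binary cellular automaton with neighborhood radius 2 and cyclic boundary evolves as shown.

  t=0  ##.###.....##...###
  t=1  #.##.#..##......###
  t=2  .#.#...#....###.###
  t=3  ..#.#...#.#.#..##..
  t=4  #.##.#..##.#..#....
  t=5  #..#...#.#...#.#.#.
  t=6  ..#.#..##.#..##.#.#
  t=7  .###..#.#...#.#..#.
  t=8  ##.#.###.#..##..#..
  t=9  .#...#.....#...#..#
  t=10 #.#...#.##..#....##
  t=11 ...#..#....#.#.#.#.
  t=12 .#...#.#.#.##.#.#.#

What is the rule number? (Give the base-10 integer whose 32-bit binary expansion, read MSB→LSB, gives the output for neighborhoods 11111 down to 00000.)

3633096099

  [31] ##### => #  t=0,i=18
  [30] ####. => #  t=0,i=0
  [29] ###.# => .  t=0,i=1
  [28] ###.. => #  t=0,i=5
  [27] ##.## => #  t=0,i=2
  [26] ##.#. => .  t=1,i=4
  [25] ##..# => .  t=7,i=4
  [24] ##... => .  t=0,i=6
  [23] #.### => #  t=0,i=3
  [22] #.##. => .  t=1,i=2
  [21] #.#.# => .  t=2,i=1
  [20] #.#.. => .  t=1,i=5
  [19] #..## => #  t=1,i=7
  [18] #..#. => #  t=4,i=13
  [17] #...# => .  t=0,i=14
  [16] #.... => .  t=0,i=7
  [15] .#### => #  t=0,i=17
  [14] .###. => .  t=0,i=4
  [13] .##.# => #  t=1,i=3
  [12] .##.. => .  t=0,i=12
  [11] .#.## => .  t=4,i=1
  [10] .#.#. => #  t=2,i=2
  [9] .#..# => .  t=1,i=6
  [8] .#... => #  t=2,i=4
  [7] ..### => #  t=0,i=16
  [6] ..##. => .  t=0,i=11
  [5] ..#.# => #  t=3,i=2
  [4] ..#.. => .  t=2,i=7
  [3] ...## => .  t=0,i=10
  [2] ...#. => .  t=2,i=6
  [1] ....# => #  t=0,i=9
  [0] ..... => #  t=0,i=8
  bits 11011000100011001010010110100011 = 3633096099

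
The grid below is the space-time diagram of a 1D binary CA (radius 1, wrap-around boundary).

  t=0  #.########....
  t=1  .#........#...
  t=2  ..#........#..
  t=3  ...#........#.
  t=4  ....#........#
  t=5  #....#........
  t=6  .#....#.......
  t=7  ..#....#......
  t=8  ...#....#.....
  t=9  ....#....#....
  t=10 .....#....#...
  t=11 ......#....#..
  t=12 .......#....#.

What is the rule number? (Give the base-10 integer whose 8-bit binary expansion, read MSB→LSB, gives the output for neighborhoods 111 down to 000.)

  ###|.  b7=0 t=0,i=3
  ##.|.  b6=0 t=0,i=9
  #.#|#  b5=1 t=0,i=1
  #..|#  b4=1 t=0,i=10
  .##|.  b3=0 t=0,i=2
  .#.|.  b2=0 t=0,i=0
  ..#|.  b1=0 t=0,i=13
  ...|.  b0=0 t=0,i=11
  bits 00110000 = 48

48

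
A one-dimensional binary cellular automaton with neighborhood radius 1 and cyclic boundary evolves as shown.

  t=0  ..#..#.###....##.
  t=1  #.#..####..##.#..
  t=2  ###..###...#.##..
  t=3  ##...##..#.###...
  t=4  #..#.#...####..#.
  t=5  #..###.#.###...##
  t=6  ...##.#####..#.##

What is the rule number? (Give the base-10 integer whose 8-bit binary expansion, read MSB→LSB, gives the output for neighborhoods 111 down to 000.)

  ### -> #   bit 7 = 1  t=0,i=8
  ##. -> .   bit 6 = 0  t=0,i=9
  #.# -> #   bit 5 = 1  t=0,i=6
  #.. -> .   bit 4 = 0  t=0,i=3
  .## -> #   bit 3 = 1  t=0,i=7
  .#. -> #   bit 2 = 1  t=0,i=2
  ..# -> .   bit 1 = 0  t=0,i=1
  ... -> #   bit 0 = 1  t=0,i=0
  bits 10101101 = 173

173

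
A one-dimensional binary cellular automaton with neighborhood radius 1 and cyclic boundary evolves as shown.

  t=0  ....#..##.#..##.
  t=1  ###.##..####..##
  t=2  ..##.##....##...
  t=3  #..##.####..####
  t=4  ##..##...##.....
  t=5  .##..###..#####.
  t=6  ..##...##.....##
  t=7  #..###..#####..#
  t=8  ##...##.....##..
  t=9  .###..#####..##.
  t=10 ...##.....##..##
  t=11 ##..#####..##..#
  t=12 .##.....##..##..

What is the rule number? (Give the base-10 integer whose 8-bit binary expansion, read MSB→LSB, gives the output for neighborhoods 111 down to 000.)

  nb ###: next=.  (t=1,i=0, bit7=0)
  nb ##.: next=#  (t=0,i=8, bit6=1)
  nb #.#: next=#  (t=0,i=9, bit5=1)
  nb #..: next=#  (t=0,i=5, bit4=1)
  nb .##: next=.  (t=0,i=7, bit3=0)
  nb .#.: next=#  (t=0,i=4, bit2=1)
  nb ..#: next=.  (t=0,i=3, bit1=0)
  nb ...: next=#  (t=0,i=0, bit0=1)
  bits 01110101 = 117

117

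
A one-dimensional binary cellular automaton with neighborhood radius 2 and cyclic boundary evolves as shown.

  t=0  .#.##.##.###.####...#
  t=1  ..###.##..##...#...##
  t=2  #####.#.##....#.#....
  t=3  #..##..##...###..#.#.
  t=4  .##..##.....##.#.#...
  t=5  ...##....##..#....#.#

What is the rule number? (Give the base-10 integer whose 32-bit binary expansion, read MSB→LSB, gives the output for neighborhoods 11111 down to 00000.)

  #####|.  b31=0 t=2,i=2
  ####.|#  b30=1 t=0,i=15
  ###.#|#  b29=1 t=0,i=11
  ###..|.  b28=0 t=0,i=16
  ##.##|.  b27=0 t=0,i=5
  ##.#.|.  b26=0 t=2,i=5
  ##..#|#  b25=1 t=1,i=0
  ##...|.  b24=0 t=0,i=17
  #.###|.  b23=0 t=0,i=9
  #.##.|#  b22=1 t=0,i=3
  #.#.#|.  b21=0 t=0,i=1
  #.#..|.  b20=0 t=2,i=16
  #..##|#  b19=1 t=1,i=1
  #..#.|.  b18=0 t=3,i=16
  #...#|.  b17=0 t=0,i=18
  #....|.  b16=0 t=2,i=11
  .####|.  b15=0 t=0,i=14
  .###.|#  b14=1 t=0,i=10
  .##.#|#  b13=1 t=0,i=4
  .##..|.  b12=0 t=1,i=7
  .#.##|#  b11=1 t=0,i=2
  .#.#.|.  b10=0 t=0,i=0
  .#..#|#  b9=1 t=3,i=1
  .#...|#  b8=1 t=1,i=16
  ..###|#  b7=1 t=1,i=2
  ..##.|.  b6=0 t=1,i=10
  ..#.#|#  b5=1 t=0,i=20
  ..#..|.  b4=0 t=1,i=15
  ...##|.  b3=0 t=1,i=18
  ...#.|#  b2=1 t=0,i=19
  ....#|#  b1=1 t=2,i=12
  .....|#  b0=1 t=4,i=9
  bits 01100010010010000110101110100111 = 1648913319

1648913319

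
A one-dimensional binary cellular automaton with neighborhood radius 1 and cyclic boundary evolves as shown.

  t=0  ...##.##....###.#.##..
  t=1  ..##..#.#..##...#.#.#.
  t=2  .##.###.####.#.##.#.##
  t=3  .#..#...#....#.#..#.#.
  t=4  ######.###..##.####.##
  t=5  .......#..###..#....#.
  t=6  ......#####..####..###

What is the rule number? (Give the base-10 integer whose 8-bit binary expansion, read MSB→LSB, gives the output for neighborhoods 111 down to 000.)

  nb ###: next=.  (t=0,i=13, bit7=0)
  nb ##.: next=.  (t=0,i=4, bit6=0)
  nb #.#: next=.  (t=0,i=5, bit5=0)
  nb #..: next=#  (t=0,i=8, bit4=1)
  nb .##: next=#  (t=0,i=3, bit3=1)
  nb .#.: next=#  (t=0,i=16, bit2=1)
  nb ..#: next=#  (t=0,i=2, bit1=1)
  nb ...: next=.  (t=0,i=0, bit0=0)
  bits 00011110 = 30

30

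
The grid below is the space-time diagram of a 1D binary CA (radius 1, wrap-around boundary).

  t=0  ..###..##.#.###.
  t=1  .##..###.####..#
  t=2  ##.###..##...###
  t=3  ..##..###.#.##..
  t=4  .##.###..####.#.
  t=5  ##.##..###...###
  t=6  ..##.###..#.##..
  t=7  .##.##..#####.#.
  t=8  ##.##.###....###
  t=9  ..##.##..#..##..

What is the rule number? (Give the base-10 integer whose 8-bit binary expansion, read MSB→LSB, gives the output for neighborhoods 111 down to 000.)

62

  [7] ### => .  t=0,i=3
  [6] ##. => .  t=0,i=4
  [5] #.# => #  t=0,i=9
  [4] #.. => #  t=0,i=5
  [3] .## => #  t=0,i=2
  [2] .#. => #  t=0,i=10
  [1] ..# => #  t=0,i=1
  [0] ... => .  t=0,i=0
  bits 00111110 = 62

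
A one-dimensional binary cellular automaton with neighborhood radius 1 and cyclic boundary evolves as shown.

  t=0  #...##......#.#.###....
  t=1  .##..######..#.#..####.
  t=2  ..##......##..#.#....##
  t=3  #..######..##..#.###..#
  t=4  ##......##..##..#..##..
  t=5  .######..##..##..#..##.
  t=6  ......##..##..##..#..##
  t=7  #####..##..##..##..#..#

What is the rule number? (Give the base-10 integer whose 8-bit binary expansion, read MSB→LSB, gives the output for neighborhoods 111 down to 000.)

113

  ###|.  b7=0 t=0,i=17
  ##.|#  b6=1 t=0,i=5
  #.#|#  b5=1 t=0,i=13
  #..|#  b4=1 t=0,i=1
  .##|.  b3=0 t=0,i=4
  .#.|.  b2=0 t=0,i=0
  ..#|.  b1=0 t=0,i=3
  ...|#  b0=1 t=0,i=2
  bits 01110001 = 113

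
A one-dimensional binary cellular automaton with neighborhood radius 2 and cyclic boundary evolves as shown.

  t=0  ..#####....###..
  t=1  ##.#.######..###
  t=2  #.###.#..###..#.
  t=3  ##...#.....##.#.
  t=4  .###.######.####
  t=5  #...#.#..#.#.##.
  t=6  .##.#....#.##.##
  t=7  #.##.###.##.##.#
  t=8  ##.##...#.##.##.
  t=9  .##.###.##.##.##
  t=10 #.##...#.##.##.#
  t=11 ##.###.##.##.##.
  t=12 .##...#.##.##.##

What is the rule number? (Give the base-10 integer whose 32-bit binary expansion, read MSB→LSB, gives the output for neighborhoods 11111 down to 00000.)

1596176699

  nb #####: next=.  (t=0,i=4, bit31=0)
  nb ####.: next=#  (t=0,i=5, bit30=1)
  nb ###.#: next=.  (t=1,i=1, bit29=0)
  nb ###..: next=#  (t=0,i=6, bit28=1)
  nb ##.##: next=#  (t=4,i=0, bit27=1)
  nb ##.#.: next=#  (t=1,i=2, bit26=1)
  nb ##..#: next=#  (t=1,i=11, bit25=1)
  nb ##...: next=#  (t=0,i=7, bit24=1)
  nb #.###: next=.  (t=1,i=5, bit23=0)
  nb #.##.: next=.  (t=3,i=0, bit22=0)
  nb #.#.#: next=#  (t=1,i=3, bit21=1)
  nb #.#..: next=.  (t=2,i=6, bit20=0)
  nb #..##: next=.  (t=1,i=12, bit19=0)
  nb #..#.: next=.  (t=2,i=13, bit18=0)
  nb #...#: next=#  (t=3,i=3, bit17=1)
  nb #....: next=#  (t=0,i=8, bit16=1)
  nb .####: next=#  (t=0,i=3, bit15=1)
  nb .###.: next=.  (t=0,i=12, bit14=0)
  nb .##.#: next=#  (t=3,i=12, bit13=1)
  nb .##..: next=#  (t=3,i=1, bit12=1)
  nb .#.##: next=#  (t=1,i=4, bit11=1)
  nb .#.#.: next=.  (t=2,i=15, bit10=0)
  nb .#..#: next=.  (t=2,i=7, bit9=0)
  nb .#...: next=#  (t=3,i=6, bit8=1)
  nb ..###: next=.  (t=0,i=2, bit7=0)
  nb ..##.: next=.  (t=3,i=11, bit6=0)
  nb ..#.#: next=#  (t=2,i=14, bit5=1)
  nb ..#..: next=#  (t=3,i=5, bit4=1)
  nb ...##: next=#  (t=0,i=1, bit3=1)
  nb ...#.: next=.  (t=3,i=4, bit2=0)
  nb ....#: next=#  (t=0,i=0, bit1=1)
  nb .....: next=#  (t=3,i=8, bit0=1)
  bits 01011111001000111011100100111011 = 1596176699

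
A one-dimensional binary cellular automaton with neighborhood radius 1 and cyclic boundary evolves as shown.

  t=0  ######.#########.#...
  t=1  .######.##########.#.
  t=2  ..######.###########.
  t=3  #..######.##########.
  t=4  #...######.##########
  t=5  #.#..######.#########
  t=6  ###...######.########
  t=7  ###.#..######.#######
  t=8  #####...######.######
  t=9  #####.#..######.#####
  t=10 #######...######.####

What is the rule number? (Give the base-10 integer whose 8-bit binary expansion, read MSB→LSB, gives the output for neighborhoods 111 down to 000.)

229

  nb ###: next=#  (t=0,i=1, bit7=1)
  nb ##.: next=#  (t=0,i=5, bit6=1)
  nb #.#: next=#  (t=0,i=6, bit5=1)
  nb #..: next=.  (t=0,i=18, bit4=0)
  nb .##: next=.  (t=0,i=0, bit3=0)
  nb .#.: next=#  (t=0,i=17, bit2=1)
  nb ..#: next=.  (t=0,i=20, bit1=0)
  nb ...: next=#  (t=0,i=19, bit0=1)
  bits 11100101 = 229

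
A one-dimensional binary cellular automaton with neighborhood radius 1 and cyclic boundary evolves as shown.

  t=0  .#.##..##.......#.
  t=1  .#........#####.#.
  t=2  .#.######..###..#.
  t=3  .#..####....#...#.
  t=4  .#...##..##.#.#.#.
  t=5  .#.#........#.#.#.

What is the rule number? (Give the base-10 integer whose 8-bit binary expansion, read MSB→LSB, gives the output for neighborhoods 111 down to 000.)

  ###|#  b7=1 t=1,i=11
  ##.|.  b6=0 t=0,i=4
  #.#|.  b5=0 t=0,i=2
  #..|.  b4=0 t=0,i=5
  .##|.  b3=0 t=0,i=3
  .#.|#  b2=1 t=0,i=1
  ..#|.  b1=0 t=0,i=0
  ...|#  b0=1 t=0,i=10
  bits 10000101 = 133

133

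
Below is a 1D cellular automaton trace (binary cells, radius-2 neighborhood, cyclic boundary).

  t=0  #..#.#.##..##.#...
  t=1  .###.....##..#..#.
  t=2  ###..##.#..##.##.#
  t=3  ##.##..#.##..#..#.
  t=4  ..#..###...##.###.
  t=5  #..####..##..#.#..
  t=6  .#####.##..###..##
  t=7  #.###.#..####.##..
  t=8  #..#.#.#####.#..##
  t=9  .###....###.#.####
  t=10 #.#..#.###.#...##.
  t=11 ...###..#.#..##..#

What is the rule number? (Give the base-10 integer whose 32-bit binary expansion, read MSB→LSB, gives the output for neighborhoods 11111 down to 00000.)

3457139369

  nb #####: next=#  (t=6,i=3, bit31=1)
  nb ####.: next=#  (t=2,i=1, bit30=1)
  nb ###.#: next=.  (t=6,i=5, bit29=0)
  nb ###..: next=.  (t=1,i=3, bit28=0)
  nb ##.##: next=#  (t=2,i=13, bit27=1)
  nb ##.#.: next=#  (t=0,i=13, bit26=1)
  nb ##..#: next=#  (t=0,i=9, bit25=1)
  nb ##...: next=.  (t=1,i=4, bit24=0)
  nb #.###: next=.  (t=2,i=17, bit23=0)
  nb #.##.: next=.  (t=0,i=7, bit22=0)
  nb #.#.#: next=.  (t=0,i=5, bit21=0)
  nb #.#..: next=.  (t=0,i=14, bit20=0)
  nb #..##: next=#  (t=0,i=10, bit19=1)
  nb #..#.: next=#  (t=0,i=2, bit18=1)
  nb #...#: next=#  (t=0,i=16, bit17=1)
  nb #....: next=#  (t=1,i=5, bit16=1)
  nb .####: next=#  (t=2,i=0, bit15=1)
  nb .###.: next=#  (t=1,i=2, bit14=1)
  nb .##.#: next=.  (t=0,i=12, bit13=0)
  nb .##..: next=.  (t=0,i=8, bit12=0)
  nb .#.##: next=.  (t=0,i=6, bit11=0)
  nb .#.#.: next=.  (t=0,i=4, bit10=0)
  nb .#..#: next=#  (t=0,i=1, bit9=1)
  nb .#...: next=.  (t=0,i=15, bit8=0)
  nb ..###: next=#  (t=1,i=1, bit7=1)
  nb ..##.: next=.  (t=0,i=11, bit6=0)
  nb ..#.#: next=#  (t=0,i=3, bit5=1)
  nb ..#..: next=.  (t=0,i=0, bit4=0)
  nb ...##: next=#  (t=1,i=8, bit3=1)
  nb ...#.: next=.  (t=0,i=17, bit2=0)
  nb ....#: next=.  (t=1,i=7, bit1=0)
  nb .....: next=#  (t=1,i=6, bit0=1)
  bits 11001110000011111100001010101001 = 3457139369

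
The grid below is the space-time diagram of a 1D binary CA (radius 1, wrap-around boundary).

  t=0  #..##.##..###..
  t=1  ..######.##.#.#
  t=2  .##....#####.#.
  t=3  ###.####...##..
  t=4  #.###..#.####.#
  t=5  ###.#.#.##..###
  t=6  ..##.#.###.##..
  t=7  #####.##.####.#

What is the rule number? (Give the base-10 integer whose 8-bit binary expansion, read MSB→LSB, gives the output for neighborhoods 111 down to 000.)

107

  ###|.  b7=0 t=0,i=11
  ##.|#  b6=1 t=0,i=4
  #.#|#  b5=1 t=0,i=5
  #..|.  b4=0 t=0,i=1
  .##|#  b3=1 t=0,i=3
  .#.|.  b2=0 t=0,i=0
  ..#|#  b1=1 t=0,i=2
  ...|#  b0=1 t=2,i=4
  bits 01101011 = 107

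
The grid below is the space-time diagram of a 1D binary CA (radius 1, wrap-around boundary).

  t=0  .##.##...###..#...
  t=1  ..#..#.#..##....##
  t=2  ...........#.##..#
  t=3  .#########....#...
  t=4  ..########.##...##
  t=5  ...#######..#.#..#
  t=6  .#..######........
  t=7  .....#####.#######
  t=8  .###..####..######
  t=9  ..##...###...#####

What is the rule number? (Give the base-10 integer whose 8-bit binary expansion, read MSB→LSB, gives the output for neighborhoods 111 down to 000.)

193

  ### -> #   bit 7 = 1  t=0,i=10
  ##. -> #   bit 6 = 1  t=0,i=2
  #.# -> .   bit 5 = 0  t=0,i=3
  #.. -> .   bit 4 = 0  t=0,i=6
  .## -> .   bit 3 = 0  t=0,i=1
  .#. -> .   bit 2 = 0  t=0,i=14
  ..# -> .   bit 1 = 0  t=0,i=0
  ... -> #   bit 0 = 1  t=0,i=7
  bits 11000001 = 193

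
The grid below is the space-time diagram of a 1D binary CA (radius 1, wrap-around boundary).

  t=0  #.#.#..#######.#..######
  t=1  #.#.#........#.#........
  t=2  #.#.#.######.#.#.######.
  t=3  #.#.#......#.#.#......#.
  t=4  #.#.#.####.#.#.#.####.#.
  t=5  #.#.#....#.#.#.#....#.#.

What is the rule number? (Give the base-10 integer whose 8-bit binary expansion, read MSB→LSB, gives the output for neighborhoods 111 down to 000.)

  ### -> .   bit 7 = 0  t=0,i=8
  ##. -> #   bit 6 = 1  t=0,i=0
  #.# -> .   bit 5 = 0  t=0,i=1
  #.. -> .   bit 4 = 0  t=0,i=5
  .## -> .   bit 3 = 0  t=0,i=7
  .#. -> #   bit 2 = 1  t=0,i=2
  ..# -> .   bit 1 = 0  t=0,i=6
  ... -> #   bit 0 = 1  t=1,i=6
  bits 01000101 = 69

69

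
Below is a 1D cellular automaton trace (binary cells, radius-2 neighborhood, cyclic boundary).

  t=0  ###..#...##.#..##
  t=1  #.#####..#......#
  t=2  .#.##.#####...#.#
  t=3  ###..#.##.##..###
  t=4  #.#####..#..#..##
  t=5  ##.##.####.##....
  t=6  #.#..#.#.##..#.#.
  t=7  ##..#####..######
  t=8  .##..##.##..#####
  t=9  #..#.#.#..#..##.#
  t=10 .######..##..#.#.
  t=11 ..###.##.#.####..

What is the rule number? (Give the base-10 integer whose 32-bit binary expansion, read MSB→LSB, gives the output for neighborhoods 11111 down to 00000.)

3139734898

  [31] ##### => #  t=0,i=0
  [30] ####. => .  t=0,i=1
  [29] ###.# => #  t=4,i=0
  [28] ###.. => #  t=0,i=2
  [27] ##.## => #  t=1,i=1
  [26] ##.#. => .  t=0,i=11
  [25] ##..# => #  t=0,i=3
  [24] ##... => #  t=2,i=11
  [23] #.### => .  t=1,i=2
  [22] #.##. => .  t=2,i=3
  [21] #.#.# => #  t=2,i=1
  [20] #.#.. => .  t=0,i=12
  [19] #..## => .  t=0,i=14
  [18] #..#. => #  t=0,i=4
  [17] #...# => .  t=0,i=7
  [16] #.... => .  t=1,i=11
  [15] .#### => #  t=0,i=16
  [14] .###. => .  t=4,i=16
  [13] .##.# => .  t=0,i=10
  [12] .##.. => .  t=3,i=11
  [11] .#.## => #  t=2,i=2
  [10] .#.#. => #  t=2,i=0
  [9] .#..# => .  t=0,i=13
  [8] .#... => #  t=0,i=6
  [7] ..### => .  t=0,i=15
  [6] ..##. => #  t=0,i=9
  [5] ..#.# => #  t=2,i=14
  [4] ..#.. => #  t=0,i=5
  [3] ...## => .  t=0,i=8
  [2] ...#. => .  t=2,i=13
  [1] ....# => #  t=1,i=14
  [0] ..... => .  t=1,i=12
  bits 10111011001001001000110101110010 = 3139734898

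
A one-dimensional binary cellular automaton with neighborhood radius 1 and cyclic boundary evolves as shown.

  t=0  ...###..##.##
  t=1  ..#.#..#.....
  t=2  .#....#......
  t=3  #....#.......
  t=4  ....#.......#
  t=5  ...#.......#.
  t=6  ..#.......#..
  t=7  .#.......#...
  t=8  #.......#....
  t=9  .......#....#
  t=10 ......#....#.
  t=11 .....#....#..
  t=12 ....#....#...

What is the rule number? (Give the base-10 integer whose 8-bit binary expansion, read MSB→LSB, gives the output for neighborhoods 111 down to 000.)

  nb ###: next=#  (t=0,i=4, bit7=1)
  nb ##.: next=.  (t=0,i=5, bit6=0)
  nb #.#: next=.  (t=0,i=10, bit5=0)
  nb #..: next=.  (t=0,i=0, bit4=0)
  nb .##: next=.  (t=0,i=3, bit3=0)
  nb .#.: next=.  (t=1,i=2, bit2=0)
  nb ..#: next=#  (t=0,i=2, bit1=1)
  nb ...: next=.  (t=0,i=1, bit0=0)
  bits 10000010 = 130

130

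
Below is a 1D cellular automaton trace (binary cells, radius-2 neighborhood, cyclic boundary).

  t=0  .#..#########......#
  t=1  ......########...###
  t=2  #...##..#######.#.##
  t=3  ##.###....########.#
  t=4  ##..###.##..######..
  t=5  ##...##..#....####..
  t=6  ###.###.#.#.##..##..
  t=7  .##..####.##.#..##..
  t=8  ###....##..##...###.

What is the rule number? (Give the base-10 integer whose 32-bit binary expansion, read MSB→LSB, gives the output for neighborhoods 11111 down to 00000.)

  ##### -> #   bit 31 = 1  t=0,i=6
  ####. -> #   bit 30 = 1  t=0,i=11
  ###.# -> #   bit 29 = 1  t=2,i=14
  ###.. -> #   bit 28 = 1  t=0,i=12
  ##.## -> .   bit 27 = 0  t=3,i=2
  ##.#. -> #   bit 26 = 1  t=2,i=15
  ##..# -> .   bit 25 = 0  t=2,i=6
  ##... -> #   bit 24 = 1  t=0,i=13
  #.### -> .   bit 23 = 0  t=2,i=18
  #.##. -> .   bit 22 = 0  t=4,i=8
  #.#.# -> #   bit 21 = 1  t=2,i=16
  #.#.. -> .   bit 20 = 0  t=0,i=1
  #..## -> .   bit 19 = 0  t=0,i=3
  #..#. -> #   bit 18 = 1  t=5,i=8
  #...# -> .   bit 17 = 0  t=1,i=15
  #.... -> .   bit 16 = 0  t=0,i=14
  .#### -> .   bit 15 = 0  t=0,i=5
  .###. -> #   bit 14 = 1  t=1,i=18
  .##.# -> #   bit 13 = 1  t=7,i=11
  .##.. -> #   bit 12 = 1  t=2,i=5
  .#.## -> #   bit 11 = 1  t=2,i=17
  .#.#. -> .   bit 10 = 0  t=0,i=0
  .#..# -> .   bit 9 = 0  t=0,i=2
  .#... -> #   bit 8 = 1  t=5,i=10
  ..### -> .   bit 7 = 0  t=0,i=4
  ..##. -> #   bit 6 = 1  t=2,i=4
  ..#.# -> #   bit 5 = 1  t=0,i=19
  ..#.. -> .   bit 4 = 0  t=5,i=9
  ...## -> #   bit 3 = 1  t=1,i=5
  ...#. -> #   bit 2 = 1  t=0,i=18
  ....# -> #   bit 1 = 1  t=0,i=17
  ..... -> .   bit 0 = 0  t=0,i=15
  bits 11110101001001000111100101101110 = 4112808302

4112808302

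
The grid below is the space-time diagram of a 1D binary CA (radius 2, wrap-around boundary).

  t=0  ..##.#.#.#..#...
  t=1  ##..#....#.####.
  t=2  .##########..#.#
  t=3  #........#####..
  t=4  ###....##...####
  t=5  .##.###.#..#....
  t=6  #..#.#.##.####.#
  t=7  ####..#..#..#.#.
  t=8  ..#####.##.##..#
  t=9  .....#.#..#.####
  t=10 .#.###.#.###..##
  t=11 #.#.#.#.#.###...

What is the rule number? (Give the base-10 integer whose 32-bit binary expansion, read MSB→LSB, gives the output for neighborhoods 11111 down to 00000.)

  nb #####: next=.  (t=2,i=3, bit31=0)
  nb ####.: next=#  (t=1,i=13, bit30=1)
  nb ###.#: next=.  (t=1,i=14, bit29=0)
  nb ###..: next=#  (t=2,i=10, bit28=1)
  nb ##.##: next=#  (t=1,i=15, bit27=1)
  nb ##.#.: next=#  (t=0,i=4, bit26=1)
  nb ##..#: next=#  (t=1,i=2, bit25=1)
  nb ##...: next=.  (t=4,i=3, bit24=0)
  nb #.###: next=.  (t=1,i=11, bit23=0)
  nb #.##.: next=.  (t=1,i=0, bit22=0)
  nb #.#.#: next=.  (t=0,i=5, bit21=0)
  nb #.#..: next=#  (t=0,i=9, bit20=1)
  nb #..##: next=.  (t=8,i=1, bit19=0)
  nb #..#.: next=#  (t=0,i=11, bit18=1)
  nb #...#: next=.  (t=4,i=10, bit17=0)
  nb #....: next=#  (t=0,i=14, bit16=1)
  nb .####: next=.  (t=1,i=12, bit15=0)
  nb .###.: next=#  (t=5,i=5, bit14=1)
  nb .##.#: next=.  (t=0,i=3, bit13=0)
  nb .##..: next=#  (t=1,i=1, bit12=1)
  nb .#.##: next=#  (t=1,i=10, bit11=1)
  nb .#.#.: next=.  (t=0,i=6, bit10=0)
  nb .#..#: next=.  (t=0,i=10, bit9=0)
  nb .#...: next=#  (t=0,i=13, bit8=1)
  nb ..###: next=.  (t=3,i=9, bit7=0)
  nb ..##.: next=.  (t=0,i=2, bit6=0)
  nb ..#.#: next=#  (t=1,i=9, bit5=1)
  nb ..#..: next=#  (t=0,i=12, bit4=1)
  nb ...##: next=#  (t=0,i=1, bit3=1)
  nb ...#.: next=#  (t=1,i=8, bit2=1)
  nb ....#: next=#  (t=0,i=0, bit1=1)
  nb .....: next=.  (t=0,i=15, bit0=0)
  bits 01011110000101010101100100111110 = 1578457406

1578457406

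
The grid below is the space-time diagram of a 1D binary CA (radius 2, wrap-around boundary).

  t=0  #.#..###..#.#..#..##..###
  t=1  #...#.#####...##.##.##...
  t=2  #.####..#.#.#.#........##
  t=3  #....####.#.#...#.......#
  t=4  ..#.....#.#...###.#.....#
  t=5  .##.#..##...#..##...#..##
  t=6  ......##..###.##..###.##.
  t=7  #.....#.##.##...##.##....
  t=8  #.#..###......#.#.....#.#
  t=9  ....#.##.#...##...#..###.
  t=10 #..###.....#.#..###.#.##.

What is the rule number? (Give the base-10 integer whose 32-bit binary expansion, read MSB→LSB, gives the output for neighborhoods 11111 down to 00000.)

2989443188

  [31] ##### => #  t=1,i=8
  [30] ####. => .  t=0,i=24
  [29] ###.# => #  t=0,i=0
  [28] ###.. => #  t=0,i=7
  [27] ##.## => .  t=1,i=16
  [26] ##.#. => .  t=0,i=1
  [25] ##..# => #  t=0,i=8
  [24] ##... => .  t=1,i=11
  [23] #.### => .  t=1,i=6
  [22] #.##. => .  t=1,i=17
  [21] #.#.# => #  t=2,i=10
  [20] #.#.. => .  t=0,i=2
  [19] #..## => #  t=0,i=4
  [18] #..#. => #  t=0,i=9
  [17] #...# => #  t=1,i=2
  [16] #.... => #  t=2,i=16
  [15] .#### => .  t=0,i=23
  [14] .###. => #  t=0,i=6
  [13] .##.# => .  t=1,i=15
  [12] .##.. => .  t=0,i=19
  [11] .#.## => #  t=1,i=5
  [10] .#.#. => .  t=0,i=11
  [9] .#..# => .  t=0,i=3
  [8] .#... => .  t=1,i=1
  [7] ..### => .  t=0,i=5
  [6] ..##. => #  t=0,i=18
  [5] ..#.# => #  t=0,i=10
  [4] ..#.. => #  t=0,i=15
  [3] ...## => .  t=1,i=13
  [2] ...#. => #  t=1,i=3
  [1] ....# => .  t=2,i=21
  [0] ..... => .  t=2,i=17
  bits 10110010001011110100100001110100 = 2989443188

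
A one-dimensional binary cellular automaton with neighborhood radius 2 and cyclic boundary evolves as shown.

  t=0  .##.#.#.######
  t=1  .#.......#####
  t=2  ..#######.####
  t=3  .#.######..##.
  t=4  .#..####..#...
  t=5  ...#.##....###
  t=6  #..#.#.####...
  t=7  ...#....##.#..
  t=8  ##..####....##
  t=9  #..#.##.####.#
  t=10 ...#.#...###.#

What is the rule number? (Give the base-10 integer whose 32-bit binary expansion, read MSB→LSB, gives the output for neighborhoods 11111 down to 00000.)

  ##### -> #   bit 31 = 1  t=0,i=10
  ####. -> #   bit 30 = 1  t=0,i=12
  ###.# -> #   bit 29 = 1  t=0,i=13
  ###.. -> .   bit 28 = 0  t=2,i=13
  ##.## -> .   bit 27 = 0  t=0,i=0
  ##.#. -> .   bit 26 = 0  t=0,i=3
  ##..# -> .   bit 25 = 0  t=2,i=0
  ##... -> #   bit 24 = 1  t=5,i=0
  #.### -> .   bit 23 = 0  t=0,i=8
  #.##. -> #   bit 22 = 1  t=0,i=1
  #.#.# -> .   bit 21 = 0  t=0,i=4
  #.#.. -> .   bit 20 = 0  t=1,i=1
  #..## -> #   bit 19 = 1  t=2,i=1
  #..#. -> .   bit 18 = 0  t=3,i=0
  #...# -> .   bit 17 = 0  t=5,i=1
  #.... -> #   bit 16 = 1  t=1,i=3
  .#### -> #   bit 15 = 1  t=0,i=9
  .###. -> .   bit 14 = 0  t=5,i=12
  .##.# -> .   bit 13 = 0  t=0,i=2
  .##.. -> .   bit 12 = 0  t=3,i=12
  .#.## -> .   bit 11 = 0  t=0,i=7
  .#.#. -> .   bit 10 = 0  t=0,i=5
  .#..# -> .   bit 9 = 0  t=4,i=2
  .#... -> #   bit 8 = 1  t=1,i=2
  ..### -> .   bit 7 = 0  t=1,i=9
  ..##. -> .   bit 6 = 0  t=3,i=11
  ..#.# -> #   bit 5 = 1  t=3,i=1
  ..#.. -> .   bit 4 = 0  t=4,i=1
  ...## -> #   bit 3 = 1  t=1,i=8
  ...#. -> .   bit 2 = 0  t=4,i=0
  ....# -> #   bit 1 = 1  t=1,i=7
  ..... -> #   bit 0 = 1  t=1,i=4
  bits 11100001010010011000000100101011 = 3779690795

3779690795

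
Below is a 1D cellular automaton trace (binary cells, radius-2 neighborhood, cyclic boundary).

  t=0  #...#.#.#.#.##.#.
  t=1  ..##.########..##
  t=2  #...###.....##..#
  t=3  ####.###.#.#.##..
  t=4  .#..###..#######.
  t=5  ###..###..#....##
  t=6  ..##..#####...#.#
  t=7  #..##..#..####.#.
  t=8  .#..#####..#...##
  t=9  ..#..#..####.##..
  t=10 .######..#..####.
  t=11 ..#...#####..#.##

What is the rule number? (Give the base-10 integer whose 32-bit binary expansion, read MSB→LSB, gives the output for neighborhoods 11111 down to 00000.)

468114973

  [31] ##### => .  t=1,i=7
  [30] ####. => .  t=1,i=11
  [29] ###.# => .  t=3,i=3
  [28] ###.. => #  t=1,i=12
  [27] ##.## => #  t=1,i=4
  [26] ##.#. => .  t=0,i=14
  [25] ##..# => #  t=1,i=0
  [24] ##... => #  t=2,i=1
  [23] #.### => #  t=1,i=5
  [22] #.##. => #  t=0,i=12
  [21] #.#.# => #  t=0,i=6
  [20] #.#.. => .  t=0,i=0
  [19] #..## => .  t=1,i=1
  [18] #..#. => #  t=4,i=0
  [17] #...# => #  t=0,i=2
  [16] #.... => .  t=2,i=8
  [15] .#### => #  t=1,i=6
  [14] .###. => #  t=2,i=5
  [13] .##.# => .  t=0,i=13
  [12] .##.. => #  t=1,i=16
  [11] .#.## => #  t=0,i=11
  [10] .#.#. => #  t=0,i=5
  [9] .#..# => #  t=4,i=2
  [8] .#... => .  t=0,i=1
  [7] ..### => .  t=2,i=4
  [6] ..##. => .  t=1,i=2
  [5] ..#.# => .  t=0,i=4
  [4] ..#.. => #  t=4,i=1
  [3] ...## => #  t=2,i=3
  [2] ...#. => #  t=0,i=3
  [1] ....# => .  t=2,i=10
  [0] ..... => #  t=2,i=9
  bits 00011011111001101101111000011101 = 468114973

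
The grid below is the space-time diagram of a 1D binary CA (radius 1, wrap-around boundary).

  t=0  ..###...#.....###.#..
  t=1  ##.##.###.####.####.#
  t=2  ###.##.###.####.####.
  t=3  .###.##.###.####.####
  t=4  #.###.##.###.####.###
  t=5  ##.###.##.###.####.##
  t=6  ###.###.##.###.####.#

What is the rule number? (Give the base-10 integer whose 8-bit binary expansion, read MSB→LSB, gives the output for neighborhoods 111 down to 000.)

231

  [7] ### => #  t=0,i=3
  [6] ##. => #  t=0,i=4
  [5] #.# => #  t=0,i=17
  [4] #.. => .  t=0,i=5
  [3] .## => .  t=0,i=2
  [2] .#. => #  t=0,i=8
  [1] ..# => #  t=0,i=1
  [0] ... => #  t=0,i=0
  bits 11100111 = 231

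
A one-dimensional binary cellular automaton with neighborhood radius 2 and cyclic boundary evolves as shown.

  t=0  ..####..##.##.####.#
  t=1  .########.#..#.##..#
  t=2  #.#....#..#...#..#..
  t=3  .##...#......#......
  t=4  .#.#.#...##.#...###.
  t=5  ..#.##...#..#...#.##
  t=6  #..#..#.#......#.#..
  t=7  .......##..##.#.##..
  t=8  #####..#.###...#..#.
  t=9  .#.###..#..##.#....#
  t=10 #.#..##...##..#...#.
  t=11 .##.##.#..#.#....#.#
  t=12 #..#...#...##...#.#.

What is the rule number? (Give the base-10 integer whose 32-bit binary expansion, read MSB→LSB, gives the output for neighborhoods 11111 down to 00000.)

1528335557

  [31] ##### => .  t=1,i=3
  [30] ####. => #  t=0,i=4
  [29] ###.# => .  t=0,i=17
  [28] ###.. => #  t=0,i=5
  [27] ##.## => #  t=0,i=10
  [26] ##.#. => .  t=0,i=18
  [25] ##..# => #  t=0,i=6
  [24] ##... => #  t=3,i=3
  [23] #.### => .  t=0,i=14
  [22] #.##. => .  t=0,i=11
  [21] #.#.# => .  t=4,i=3
  [20] #.#.. => #  t=0,i=19
  [19] #..## => #  t=0,i=1
  [18] #..#. => .  t=1,i=12
  [17] #...# => .  t=2,i=12
  [16] #.... => .  t=2,i=4
  [15] .#### => #  t=0,i=3
  [14] .###. => .  t=4,i=17
  [13] .##.# => .  t=0,i=9
  [12] .##.. => .  t=1,i=16
  [11] .#.## => #  t=1,i=0
  [10] .#.#. => #  t=2,i=1
  [9] .#..# => .  t=0,i=0
  [8] .#... => .  t=2,i=3
  [7] ..### => #  t=0,i=2
  [6] ..##. => #  t=0,i=8
  [5] ..#.# => .  t=1,i=13
  [4] ..#.. => .  t=2,i=7
  [3] ...## => .  t=3,i=0
  [2] ...#. => #  t=2,i=6
  [1] ....# => .  t=2,i=5
  [0] ..... => #  t=3,i=9
  bits 01011011000110001000110011000101 = 1528335557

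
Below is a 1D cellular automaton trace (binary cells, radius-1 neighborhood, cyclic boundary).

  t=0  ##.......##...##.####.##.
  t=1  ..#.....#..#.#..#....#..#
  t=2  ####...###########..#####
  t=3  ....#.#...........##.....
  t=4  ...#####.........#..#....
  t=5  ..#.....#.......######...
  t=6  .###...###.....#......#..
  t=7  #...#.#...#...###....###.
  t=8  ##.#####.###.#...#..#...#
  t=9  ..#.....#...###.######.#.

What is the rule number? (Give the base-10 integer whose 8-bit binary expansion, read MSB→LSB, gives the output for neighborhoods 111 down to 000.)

54

  ### -> .   bit 7 = 0  t=0,i=18
  ##. -> .   bit 6 = 0  t=0,i=1
  #.# -> #   bit 5 = 1  t=0,i=16
  #.. -> #   bit 4 = 1  t=0,i=2
  .## -> .   bit 3 = 0  t=0,i=0
  .#. -> #   bit 2 = 1  t=1,i=2
  ..# -> #   bit 1 = 1  t=0,i=8
  ... -> .   bit 0 = 0  t=0,i=3
  bits 00110110 = 54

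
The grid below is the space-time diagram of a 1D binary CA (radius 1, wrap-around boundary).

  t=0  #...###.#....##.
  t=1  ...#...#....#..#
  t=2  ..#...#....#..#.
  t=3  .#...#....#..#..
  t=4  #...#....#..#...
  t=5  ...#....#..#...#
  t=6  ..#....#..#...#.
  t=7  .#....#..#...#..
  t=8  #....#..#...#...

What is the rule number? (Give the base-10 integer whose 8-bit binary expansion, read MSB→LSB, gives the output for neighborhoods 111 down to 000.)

34

  ### -> .   bit 7 = 0  t=0,i=5
  ##. -> .   bit 6 = 0  t=0,i=6
  #.# -> #   bit 5 = 1  t=0,i=7
  #.. -> .   bit 4 = 0  t=0,i=1
  .## -> .   bit 3 = 0  t=0,i=4
  .#. -> .   bit 2 = 0  t=0,i=0
  ..# -> #   bit 1 = 1  t=0,i=3
  ... -> .   bit 0 = 0  t=0,i=2
  bits 00100010 = 34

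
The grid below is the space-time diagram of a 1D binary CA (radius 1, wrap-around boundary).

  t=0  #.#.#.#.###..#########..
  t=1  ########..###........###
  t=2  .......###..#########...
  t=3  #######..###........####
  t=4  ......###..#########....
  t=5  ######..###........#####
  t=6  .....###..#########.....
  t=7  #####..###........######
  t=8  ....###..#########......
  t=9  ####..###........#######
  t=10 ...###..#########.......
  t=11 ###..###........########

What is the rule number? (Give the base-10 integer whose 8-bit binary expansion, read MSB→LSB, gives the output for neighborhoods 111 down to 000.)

  nb ###: next=.  (t=0,i=9, bit7=0)
  nb ##.: next=#  (t=0,i=10, bit6=1)
  nb #.#: next=#  (t=0,i=1, bit5=1)
  nb #..: next=#  (t=0,i=11, bit4=1)
  nb .##: next=.  (t=0,i=8, bit3=0)
  nb .#.: next=#  (t=0,i=0, bit2=1)
  nb ..#: next=#  (t=0,i=12, bit1=1)
  nb ...: next=#  (t=1,i=14, bit0=1)
  bits 01110111 = 119

119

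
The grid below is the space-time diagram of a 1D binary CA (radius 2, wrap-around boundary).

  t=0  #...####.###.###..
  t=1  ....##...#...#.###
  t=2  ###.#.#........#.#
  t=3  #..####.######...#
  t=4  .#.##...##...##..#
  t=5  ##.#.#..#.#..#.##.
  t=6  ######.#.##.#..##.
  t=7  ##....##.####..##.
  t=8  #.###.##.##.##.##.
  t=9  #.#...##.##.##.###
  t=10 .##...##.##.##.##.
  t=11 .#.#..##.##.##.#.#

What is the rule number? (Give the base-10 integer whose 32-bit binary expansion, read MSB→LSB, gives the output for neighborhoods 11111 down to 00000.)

401974467

  ##### -> .   bit 31 = 0  t=3,i=10
  ####. -> .   bit 30 = 0  t=0,i=6
  ###.# -> .   bit 29 = 0  t=0,i=7
  ###.. -> #   bit 28 = 1  t=0,i=15
  ##.## -> .   bit 27 = 0  t=0,i=8
  ##.#. -> #   bit 26 = 1  t=2,i=3
  ##..# -> #   bit 25 = 1  t=0,i=16
  ##... -> #   bit 24 = 1  t=1,i=0
  #.### -> #   bit 23 = 1  t=0,i=9
  #.##. -> #   bit 22 = 1  t=4,i=3
  #.#.# -> #   bit 21 = 1  t=2,i=4
  #.#.. -> #   bit 20 = 1  t=2,i=6
  #..## -> .   bit 19 = 0  t=3,i=2
  #..#. -> #   bit 18 = 1  t=0,i=17
  #...# -> .   bit 17 = 0  t=0,i=2
  #.... -> #   bit 16 = 1  t=1,i=1
  .#### -> #   bit 15 = 1  t=0,i=5
  .###. -> .   bit 14 = 0  t=0,i=10
  .##.# -> #   bit 13 = 1  t=5,i=1
  .##.. -> .   bit 12 = 0  t=1,i=5
  .#.## -> .   bit 11 = 0  t=1,i=14
  .#.#. -> #   bit 10 = 1  t=2,i=5
  .#..# -> .   bit 9 = 0  t=5,i=6
  .#... -> .   bit 8 = 0  t=0,i=1
  ..### -> #   bit 7 = 1  t=0,i=4
  ..##. -> #   bit 6 = 1  t=1,i=4
  ..#.# -> .   bit 5 = 0  t=1,i=13
  ..#.. -> .   bit 4 = 0  t=0,i=0
  ...## -> .   bit 3 = 0  t=0,i=3
  ...#. -> .   bit 2 = 0  t=1,i=8
  ....# -> #   bit 1 = 1  t=1,i=2
  ..... -> #   bit 0 = 1  t=2,i=9
  bits 00010111111101011010010011000011 = 401974467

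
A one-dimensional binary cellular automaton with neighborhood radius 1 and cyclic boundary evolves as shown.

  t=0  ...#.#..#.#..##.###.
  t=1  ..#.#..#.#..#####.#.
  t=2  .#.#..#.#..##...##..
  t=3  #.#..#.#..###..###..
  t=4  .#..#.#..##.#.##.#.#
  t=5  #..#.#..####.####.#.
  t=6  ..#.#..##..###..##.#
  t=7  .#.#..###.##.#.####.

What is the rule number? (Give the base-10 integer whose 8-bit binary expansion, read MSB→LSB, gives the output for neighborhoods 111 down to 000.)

106

  ###|.  b7=0 t=0,i=17
  ##.|#  b6=1 t=0,i=14
  #.#|#  b5=1 t=0,i=4
  #..|.  b4=0 t=0,i=6
  .##|#  b3=1 t=0,i=13
  .#.|.  b2=0 t=0,i=3
  ..#|#  b1=1 t=0,i=2
  ...|.  b0=0 t=0,i=0
  bits 01101010 = 106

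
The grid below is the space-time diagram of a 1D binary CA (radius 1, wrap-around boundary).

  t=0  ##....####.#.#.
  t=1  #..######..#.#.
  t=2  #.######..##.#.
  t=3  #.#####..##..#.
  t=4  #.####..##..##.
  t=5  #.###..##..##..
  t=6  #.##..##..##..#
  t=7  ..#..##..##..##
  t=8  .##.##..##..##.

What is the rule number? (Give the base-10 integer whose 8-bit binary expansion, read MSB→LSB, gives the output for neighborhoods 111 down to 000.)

143

  nb ###: next=#  (t=0,i=7, bit7=1)
  nb ##.: next=.  (t=0,i=1, bit6=0)
  nb #.#: next=.  (t=0,i=10, bit5=0)
  nb #..: next=.  (t=0,i=2, bit4=0)
  nb .##: next=#  (t=0,i=0, bit3=1)
  nb .#.: next=#  (t=0,i=11, bit2=1)
  nb ..#: next=#  (t=0,i=5, bit1=1)
  nb ...: next=#  (t=0,i=3, bit0=1)
  bits 10001111 = 143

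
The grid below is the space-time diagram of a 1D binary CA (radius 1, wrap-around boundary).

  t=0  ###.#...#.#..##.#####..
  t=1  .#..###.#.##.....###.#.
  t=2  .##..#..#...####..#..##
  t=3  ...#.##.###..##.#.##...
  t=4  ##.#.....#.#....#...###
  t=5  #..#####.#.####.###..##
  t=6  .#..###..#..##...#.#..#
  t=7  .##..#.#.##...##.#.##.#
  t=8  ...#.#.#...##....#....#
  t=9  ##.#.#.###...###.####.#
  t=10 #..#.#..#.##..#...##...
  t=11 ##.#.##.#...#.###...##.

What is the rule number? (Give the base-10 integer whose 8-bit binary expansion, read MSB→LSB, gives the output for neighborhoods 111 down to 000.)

  [7] ### => #  t=0,i=1
  [6] ##. => .  t=0,i=2
  [5] #.# => .  t=0,i=3
  [4] #.. => #  t=0,i=5
  [3] .## => .  t=0,i=0
  [2] .#. => #  t=0,i=4
  [1] ..# => .  t=0,i=7
  [0] ... => #  t=0,i=6
  bits 10010101 = 149

149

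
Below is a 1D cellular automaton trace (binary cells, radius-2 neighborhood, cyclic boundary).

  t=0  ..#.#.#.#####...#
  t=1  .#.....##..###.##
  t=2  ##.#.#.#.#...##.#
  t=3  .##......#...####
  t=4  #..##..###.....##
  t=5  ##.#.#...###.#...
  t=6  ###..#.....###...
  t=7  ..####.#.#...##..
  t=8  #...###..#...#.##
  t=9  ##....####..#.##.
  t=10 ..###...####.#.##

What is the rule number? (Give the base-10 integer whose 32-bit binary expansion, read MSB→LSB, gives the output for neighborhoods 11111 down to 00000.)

  nb #####: next=.  (t=0,i=10, bit31=0)
  nb ####.: next=#  (t=0,i=11, bit30=1)
  nb ###.#: next=#  (t=1,i=13, bit29=1)
  nb ###..: next=#  (t=0,i=12, bit28=1)
  nb ##.##: next=#  (t=1,i=14, bit27=1)
  nb ##.#.: next=#  (t=1,i=0, bit26=1)
  nb ##..#: next=#  (t=1,i=9, bit25=1)
  nb ##...: next=#  (t=0,i=13, bit24=1)
  nb #.###: next=#  (t=0,i=8, bit23=1)
  nb #.##.: next=.  (t=1,i=15, bit22=0)
  nb #.#.#: next=.  (t=0,i=4, bit21=0)
  nb #.#..: next=#  (t=1,i=1, bit20=1)
  nb #..##: next=.  (t=1,i=10, bit19=0)
  nb #..#.: next=#  (t=0,i=1, bit18=1)
  nb #...#: next=.  (t=0,i=14, bit17=0)
  nb #....: next=#  (t=1,i=3, bit16=1)
  nb .####: next=.  (t=0,i=9, bit15=0)
  nb .###.: next=.  (t=1,i=12, bit14=0)
  nb .##.#: next=#  (t=1,i=16, bit13=1)
  nb .##..: next=.  (t=1,i=8, bit12=0)
  nb .#.##: next=#  (t=0,i=7, bit11=1)
  nb .#.#.: next=.  (t=0,i=3, bit10=0)
  nb .#..#: next=.  (t=0,i=0, bit9=0)
  nb .#...: next=.  (t=1,i=2, bit8=0)
  nb ..###: next=.  (t=1,i=11, bit7=0)
  nb ..##.: next=#  (t=1,i=7, bit6=1)
  nb ..#.#: next=.  (t=0,i=2, bit5=0)
  nb ..#..: next=#  (t=0,i=16, bit4=1)
  nb ...##: next=.  (t=1,i=6, bit3=0)
  nb ...#.: next=#  (t=0,i=15, bit2=1)
  nb ....#: next=#  (t=1,i=5, bit1=1)
  nb .....: next=.  (t=1,i=4, bit0=0)
  bits 01111111100101010010100001010110 = 2140481622

2140481622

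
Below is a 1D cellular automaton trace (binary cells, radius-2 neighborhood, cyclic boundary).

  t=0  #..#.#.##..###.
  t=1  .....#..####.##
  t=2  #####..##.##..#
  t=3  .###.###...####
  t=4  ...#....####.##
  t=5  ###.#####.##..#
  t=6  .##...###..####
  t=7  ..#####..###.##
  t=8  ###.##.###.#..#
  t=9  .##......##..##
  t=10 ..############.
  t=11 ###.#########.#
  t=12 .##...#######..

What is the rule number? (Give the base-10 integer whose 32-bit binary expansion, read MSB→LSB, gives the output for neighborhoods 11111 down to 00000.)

3878359503

  #####|#  b31=1 t=2,i=1
  ####.|#  b30=1 t=1,i=10
  ###.#|#  b29=1 t=0,i=13
  ###..|.  b28=0 t=2,i=4
  ##.##|.  b27=0 t=1,i=12
  ##.#.|#  b26=1 t=0,i=14
  ##..#|#  b25=1 t=0,i=9
  ##...|#  b24=1 t=1,i=0
  #.###|.  b23=0 t=3,i=1
  #.##.|.  b22=0 t=0,i=7
  #.#.#|#  b21=1 t=0,i=5
  #.#..|.  b20=0 t=0,i=0
  #..##|#  b19=1 t=0,i=10
  #..#.|.  b18=0 t=0,i=2
  #...#|#  b17=1 t=3,i=9
  #....|#  b16=1 t=1,i=1
  .####|.  b15=0 t=1,i=9
  .###.|.  b14=0 t=0,i=12
  .##.#|.  b13=0 t=2,i=8
  .##..|#  b12=1 t=0,i=8
  .#.##|.  b11=0 t=0,i=6
  .#.#.|.  b10=0 t=0,i=4
  .#..#|.  b9=0 t=0,i=1
  .#...|#  b8=1 t=4,i=4
  ..###|#  b7=1 t=0,i=11
  ..##.|#  b6=1 t=2,i=7
  ..#.#|.  b5=0 t=0,i=3
  ..#..|.  b4=0 t=1,i=5
  ...##|#  b3=1 t=3,i=10
  ...#.|#  b2=1 t=1,i=4
  ....#|#  b1=1 t=1,i=3
  .....|#  b0=1 t=1,i=2
  bits 11100111001010110001000111001111 = 3878359503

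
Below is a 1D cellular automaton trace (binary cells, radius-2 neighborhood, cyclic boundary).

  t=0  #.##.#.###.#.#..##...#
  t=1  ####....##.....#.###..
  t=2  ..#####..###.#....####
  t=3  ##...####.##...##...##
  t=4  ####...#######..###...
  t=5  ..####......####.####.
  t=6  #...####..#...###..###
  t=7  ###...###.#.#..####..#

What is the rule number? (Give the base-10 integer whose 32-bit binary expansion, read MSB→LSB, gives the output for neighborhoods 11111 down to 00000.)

2068541458

  nb #####: next=.  (t=2,i=4, bit31=0)
  nb ####.: next=#  (t=1,i=2, bit30=1)
  nb ###.#: next=#  (t=0,i=9, bit29=1)
  nb ###..: next=#  (t=1,i=3, bit28=1)
  nb ##.##: next=#  (t=0,i=1, bit27=1)
  nb ##.#.: next=.  (t=0,i=4, bit26=0)
  nb ##..#: next=#  (t=1,i=20, bit25=1)
  nb ##...: next=#  (t=0,i=18, bit24=1)
  nb #.###: next=.  (t=0,i=7, bit23=0)
  nb #.##.: next=#  (t=0,i=2, bit22=1)
  nb #.#.#: next=.  (t=0,i=5, bit21=0)
  nb #.#..: next=.  (t=0,i=13, bit20=0)
  nb #..##: next=#  (t=0,i=15, bit19=1)
  nb #..#.: next=.  (t=6,i=9, bit18=0)
  nb #...#: next=#  (t=0,i=19, bit17=1)
  nb #....: next=#  (t=1,i=5, bit16=1)
  nb .####: next=.  (t=1,i=1, bit15=0)
  nb .###.: next=#  (t=0,i=8, bit14=1)
  nb .##.#: next=#  (t=0,i=0, bit13=1)
  nb .##..: next=#  (t=0,i=17, bit12=1)
  nb .#.##: next=.  (t=0,i=6, bit11=0)
  nb .#.#.: next=.  (t=0,i=12, bit10=0)
  nb .#..#: next=.  (t=0,i=14, bit9=0)
  nb .#...: next=.  (t=2,i=14, bit8=0)
  nb ..###: next=.  (t=1,i=0, bit7=0)
  nb ..##.: next=.  (t=0,i=16, bit6=0)
  nb ..#.#: next=.  (t=1,i=15, bit5=0)
  nb ..#..: next=#  (t=6,i=10, bit4=1)
  nb ...##: next=.  (t=0,i=20, bit3=0)
  nb ...#.: next=.  (t=1,i=14, bit2=0)
  nb ....#: next=#  (t=1,i=6, bit1=1)
  nb .....: next=.  (t=1,i=12, bit0=0)
  bits 01111011010010110111000000010010 = 2068541458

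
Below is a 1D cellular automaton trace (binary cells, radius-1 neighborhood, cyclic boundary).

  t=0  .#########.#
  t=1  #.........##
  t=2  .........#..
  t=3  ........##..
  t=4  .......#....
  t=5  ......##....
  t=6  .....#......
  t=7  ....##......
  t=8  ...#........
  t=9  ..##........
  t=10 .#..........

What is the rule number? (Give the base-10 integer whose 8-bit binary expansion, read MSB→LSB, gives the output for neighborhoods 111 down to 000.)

38

  ###|.  b7=0 t=0,i=2
  ##.|.  b6=0 t=0,i=9
  #.#|#  b5=1 t=0,i=0
  #..|.  b4=0 t=1,i=1
  .##|.  b3=0 t=0,i=1
  .#.|#  b2=1 t=0,i=11
  ..#|#  b1=1 t=1,i=9
  ...|.  b0=0 t=1,i=2
  bits 00100110 = 38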